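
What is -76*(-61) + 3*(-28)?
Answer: 4552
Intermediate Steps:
-76*(-61) + 3*(-28) = 4636 - 84 = 4552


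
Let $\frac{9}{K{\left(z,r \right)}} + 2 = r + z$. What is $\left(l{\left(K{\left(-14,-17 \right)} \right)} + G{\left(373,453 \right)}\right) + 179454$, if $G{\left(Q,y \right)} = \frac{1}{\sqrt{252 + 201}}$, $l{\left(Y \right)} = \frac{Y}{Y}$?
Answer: $179455 + \frac{\sqrt{453}}{453} \approx 1.7946 \cdot 10^{5}$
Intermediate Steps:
$K{\left(z,r \right)} = \frac{9}{-2 + r + z}$ ($K{\left(z,r \right)} = \frac{9}{-2 + \left(r + z\right)} = \frac{9}{-2 + r + z}$)
$l{\left(Y \right)} = 1$
$G{\left(Q,y \right)} = \frac{\sqrt{453}}{453}$ ($G{\left(Q,y \right)} = \frac{1}{\sqrt{453}} = \frac{\sqrt{453}}{453}$)
$\left(l{\left(K{\left(-14,-17 \right)} \right)} + G{\left(373,453 \right)}\right) + 179454 = \left(1 + \frac{\sqrt{453}}{453}\right) + 179454 = 179455 + \frac{\sqrt{453}}{453}$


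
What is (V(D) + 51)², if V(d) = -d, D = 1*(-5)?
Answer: 3136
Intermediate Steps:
D = -5
(V(D) + 51)² = (-1*(-5) + 51)² = (5 + 51)² = 56² = 3136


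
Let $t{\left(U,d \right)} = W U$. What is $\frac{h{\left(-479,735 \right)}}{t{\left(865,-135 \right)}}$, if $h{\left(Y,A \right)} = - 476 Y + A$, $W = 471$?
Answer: $\frac{228739}{407415} \approx 0.56144$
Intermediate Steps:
$t{\left(U,d \right)} = 471 U$
$h{\left(Y,A \right)} = A - 476 Y$
$\frac{h{\left(-479,735 \right)}}{t{\left(865,-135 \right)}} = \frac{735 - -228004}{471 \cdot 865} = \frac{735 + 228004}{407415} = 228739 \cdot \frac{1}{407415} = \frac{228739}{407415}$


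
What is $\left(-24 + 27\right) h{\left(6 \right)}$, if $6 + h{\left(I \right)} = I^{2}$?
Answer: $90$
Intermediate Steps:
$h{\left(I \right)} = -6 + I^{2}$
$\left(-24 + 27\right) h{\left(6 \right)} = \left(-24 + 27\right) \left(-6 + 6^{2}\right) = 3 \left(-6 + 36\right) = 3 \cdot 30 = 90$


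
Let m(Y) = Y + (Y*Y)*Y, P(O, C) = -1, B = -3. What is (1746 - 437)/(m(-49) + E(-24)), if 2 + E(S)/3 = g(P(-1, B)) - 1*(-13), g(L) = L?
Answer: -1309/117668 ≈ -0.011125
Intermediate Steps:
E(S) = 30 (E(S) = -6 + 3*(-1 - 1*(-13)) = -6 + 3*(-1 + 13) = -6 + 3*12 = -6 + 36 = 30)
m(Y) = Y + Y**3 (m(Y) = Y + Y**2*Y = Y + Y**3)
(1746 - 437)/(m(-49) + E(-24)) = (1746 - 437)/((-49 + (-49)**3) + 30) = 1309/((-49 - 117649) + 30) = 1309/(-117698 + 30) = 1309/(-117668) = 1309*(-1/117668) = -1309/117668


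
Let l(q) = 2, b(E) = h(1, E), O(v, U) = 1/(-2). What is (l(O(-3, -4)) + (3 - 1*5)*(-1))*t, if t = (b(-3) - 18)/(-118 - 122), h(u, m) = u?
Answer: 17/60 ≈ 0.28333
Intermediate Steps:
O(v, U) = -½
b(E) = 1
t = 17/240 (t = (1 - 18)/(-118 - 122) = -17/(-240) = -17*(-1/240) = 17/240 ≈ 0.070833)
(l(O(-3, -4)) + (3 - 1*5)*(-1))*t = (2 + (3 - 1*5)*(-1))*(17/240) = (2 + (3 - 5)*(-1))*(17/240) = (2 - 2*(-1))*(17/240) = (2 + 2)*(17/240) = 4*(17/240) = 17/60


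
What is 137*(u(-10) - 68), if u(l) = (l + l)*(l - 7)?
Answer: 37264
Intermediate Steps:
u(l) = 2*l*(-7 + l) (u(l) = (2*l)*(-7 + l) = 2*l*(-7 + l))
137*(u(-10) - 68) = 137*(2*(-10)*(-7 - 10) - 68) = 137*(2*(-10)*(-17) - 68) = 137*(340 - 68) = 137*272 = 37264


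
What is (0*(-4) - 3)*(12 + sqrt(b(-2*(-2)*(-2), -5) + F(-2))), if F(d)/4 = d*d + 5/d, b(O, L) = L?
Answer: -39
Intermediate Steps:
F(d) = 4*d**2 + 20/d (F(d) = 4*(d*d + 5/d) = 4*(d**2 + 5/d) = 4*d**2 + 20/d)
(0*(-4) - 3)*(12 + sqrt(b(-2*(-2)*(-2), -5) + F(-2))) = (0*(-4) - 3)*(12 + sqrt(-5 + 4*(5 + (-2)**3)/(-2))) = (0 - 3)*(12 + sqrt(-5 + 4*(-1/2)*(5 - 8))) = -3*(12 + sqrt(-5 + 4*(-1/2)*(-3))) = -3*(12 + sqrt(-5 + 6)) = -3*(12 + sqrt(1)) = -3*(12 + 1) = -3*13 = -39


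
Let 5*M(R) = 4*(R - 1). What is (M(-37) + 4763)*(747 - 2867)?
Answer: -10033112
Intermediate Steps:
M(R) = -4/5 + 4*R/5 (M(R) = (4*(R - 1))/5 = (4*(-1 + R))/5 = (-4 + 4*R)/5 = -4/5 + 4*R/5)
(M(-37) + 4763)*(747 - 2867) = ((-4/5 + (4/5)*(-37)) + 4763)*(747 - 2867) = ((-4/5 - 148/5) + 4763)*(-2120) = (-152/5 + 4763)*(-2120) = (23663/5)*(-2120) = -10033112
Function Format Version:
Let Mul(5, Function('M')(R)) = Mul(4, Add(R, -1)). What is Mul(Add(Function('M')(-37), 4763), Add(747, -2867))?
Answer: -10033112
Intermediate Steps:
Function('M')(R) = Add(Rational(-4, 5), Mul(Rational(4, 5), R)) (Function('M')(R) = Mul(Rational(1, 5), Mul(4, Add(R, -1))) = Mul(Rational(1, 5), Mul(4, Add(-1, R))) = Mul(Rational(1, 5), Add(-4, Mul(4, R))) = Add(Rational(-4, 5), Mul(Rational(4, 5), R)))
Mul(Add(Function('M')(-37), 4763), Add(747, -2867)) = Mul(Add(Add(Rational(-4, 5), Mul(Rational(4, 5), -37)), 4763), Add(747, -2867)) = Mul(Add(Add(Rational(-4, 5), Rational(-148, 5)), 4763), -2120) = Mul(Add(Rational(-152, 5), 4763), -2120) = Mul(Rational(23663, 5), -2120) = -10033112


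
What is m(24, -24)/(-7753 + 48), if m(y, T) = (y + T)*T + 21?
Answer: -21/7705 ≈ -0.0027255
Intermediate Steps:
m(y, T) = 21 + T*(T + y) (m(y, T) = (T + y)*T + 21 = T*(T + y) + 21 = 21 + T*(T + y))
m(24, -24)/(-7753 + 48) = (21 + (-24)**2 - 24*24)/(-7753 + 48) = (21 + 576 - 576)/(-7705) = 21*(-1/7705) = -21/7705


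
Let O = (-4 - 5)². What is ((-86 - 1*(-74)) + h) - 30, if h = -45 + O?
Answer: -6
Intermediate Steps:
O = 81 (O = (-9)² = 81)
h = 36 (h = -45 + 81 = 36)
((-86 - 1*(-74)) + h) - 30 = ((-86 - 1*(-74)) + 36) - 30 = ((-86 + 74) + 36) - 30 = (-12 + 36) - 30 = 24 - 30 = -6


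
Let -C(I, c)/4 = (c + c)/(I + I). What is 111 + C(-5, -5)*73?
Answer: -181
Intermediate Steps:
C(I, c) = -4*c/I (C(I, c) = -4*(c + c)/(I + I) = -4*2*c/(2*I) = -4*2*c*1/(2*I) = -4*c/I)
111 + C(-5, -5)*73 = 111 - 4*(-5)/(-5)*73 = 111 - 4*(-5)*(-⅕)*73 = 111 - 4*73 = 111 - 292 = -181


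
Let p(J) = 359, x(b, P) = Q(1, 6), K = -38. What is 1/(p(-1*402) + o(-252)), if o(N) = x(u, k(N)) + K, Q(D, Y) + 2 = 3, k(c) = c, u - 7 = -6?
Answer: 1/322 ≈ 0.0031056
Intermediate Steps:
u = 1 (u = 7 - 6 = 1)
Q(D, Y) = 1 (Q(D, Y) = -2 + 3 = 1)
x(b, P) = 1
o(N) = -37 (o(N) = 1 - 38 = -37)
1/(p(-1*402) + o(-252)) = 1/(359 - 37) = 1/322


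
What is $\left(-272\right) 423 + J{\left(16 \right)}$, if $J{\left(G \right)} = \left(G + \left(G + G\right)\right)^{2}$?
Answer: $-112752$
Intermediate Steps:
$J{\left(G \right)} = 9 G^{2}$ ($J{\left(G \right)} = \left(G + 2 G\right)^{2} = \left(3 G\right)^{2} = 9 G^{2}$)
$\left(-272\right) 423 + J{\left(16 \right)} = \left(-272\right) 423 + 9 \cdot 16^{2} = -115056 + 9 \cdot 256 = -115056 + 2304 = -112752$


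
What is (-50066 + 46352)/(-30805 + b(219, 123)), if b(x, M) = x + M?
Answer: 3714/30463 ≈ 0.12192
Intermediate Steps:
b(x, M) = M + x
(-50066 + 46352)/(-30805 + b(219, 123)) = (-50066 + 46352)/(-30805 + (123 + 219)) = -3714/(-30805 + 342) = -3714/(-30463) = -3714*(-1/30463) = 3714/30463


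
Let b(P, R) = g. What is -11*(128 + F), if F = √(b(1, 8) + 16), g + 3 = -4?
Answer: -1441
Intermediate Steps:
g = -7 (g = -3 - 4 = -7)
b(P, R) = -7
F = 3 (F = √(-7 + 16) = √9 = 3)
-11*(128 + F) = -11*(128 + 3) = -11*131 = -1441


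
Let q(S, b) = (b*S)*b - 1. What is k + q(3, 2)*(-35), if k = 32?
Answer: -353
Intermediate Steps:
q(S, b) = -1 + S*b**2 (q(S, b) = (S*b)*b - 1 = S*b**2 - 1 = -1 + S*b**2)
k + q(3, 2)*(-35) = 32 + (-1 + 3*2**2)*(-35) = 32 + (-1 + 3*4)*(-35) = 32 + (-1 + 12)*(-35) = 32 + 11*(-35) = 32 - 385 = -353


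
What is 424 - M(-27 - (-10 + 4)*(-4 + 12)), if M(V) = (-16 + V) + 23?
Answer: 396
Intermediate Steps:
M(V) = 7 + V
424 - M(-27 - (-10 + 4)*(-4 + 12)) = 424 - (7 + (-27 - (-10 + 4)*(-4 + 12))) = 424 - (7 + (-27 - (-6)*8)) = 424 - (7 + (-27 - 1*(-48))) = 424 - (7 + (-27 + 48)) = 424 - (7 + 21) = 424 - 1*28 = 424 - 28 = 396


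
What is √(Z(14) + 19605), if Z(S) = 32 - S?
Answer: √19623 ≈ 140.08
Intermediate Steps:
√(Z(14) + 19605) = √((32 - 1*14) + 19605) = √((32 - 14) + 19605) = √(18 + 19605) = √19623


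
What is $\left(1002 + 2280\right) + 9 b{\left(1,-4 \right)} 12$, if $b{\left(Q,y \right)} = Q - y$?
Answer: $3822$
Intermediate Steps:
$\left(1002 + 2280\right) + 9 b{\left(1,-4 \right)} 12 = \left(1002 + 2280\right) + 9 \left(1 - -4\right) 12 = 3282 + 9 \left(1 + 4\right) 12 = 3282 + 9 \cdot 5 \cdot 12 = 3282 + 45 \cdot 12 = 3282 + 540 = 3822$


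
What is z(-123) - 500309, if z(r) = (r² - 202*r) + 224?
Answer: -460110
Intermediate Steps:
z(r) = 224 + r² - 202*r
z(-123) - 500309 = (224 + (-123)² - 202*(-123)) - 500309 = (224 + 15129 + 24846) - 500309 = 40199 - 500309 = -460110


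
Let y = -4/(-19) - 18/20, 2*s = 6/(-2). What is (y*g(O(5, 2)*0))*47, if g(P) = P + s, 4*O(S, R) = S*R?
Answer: 18471/380 ≈ 48.608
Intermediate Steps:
s = -3/2 (s = (6/(-2))/2 = (6*(-1/2))/2 = (1/2)*(-3) = -3/2 ≈ -1.5000)
O(S, R) = R*S/4 (O(S, R) = (S*R)/4 = (R*S)/4 = R*S/4)
y = -131/190 (y = -4*(-1/19) - 18*1/20 = 4/19 - 9/10 = -131/190 ≈ -0.68947)
g(P) = -3/2 + P (g(P) = P - 3/2 = -3/2 + P)
(y*g(O(5, 2)*0))*47 = -131*(-3/2 + ((1/4)*2*5)*0)/190*47 = -131*(-3/2 + (5/2)*0)/190*47 = -131*(-3/2 + 0)/190*47 = -131/190*(-3/2)*47 = (393/380)*47 = 18471/380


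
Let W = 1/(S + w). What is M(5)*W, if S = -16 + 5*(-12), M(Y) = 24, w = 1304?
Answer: 6/307 ≈ 0.019544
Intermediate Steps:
S = -76 (S = -16 - 60 = -76)
W = 1/1228 (W = 1/(-76 + 1304) = 1/1228 ≈ 0.00081433)
M(5)*W = 24*(1/1228) = 6/307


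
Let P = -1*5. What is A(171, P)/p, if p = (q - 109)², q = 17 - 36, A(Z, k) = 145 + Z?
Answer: 79/4096 ≈ 0.019287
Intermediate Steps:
P = -5
q = -19
p = 16384 (p = (-19 - 109)² = (-128)² = 16384)
A(171, P)/p = (145 + 171)/16384 = 316*(1/16384) = 79/4096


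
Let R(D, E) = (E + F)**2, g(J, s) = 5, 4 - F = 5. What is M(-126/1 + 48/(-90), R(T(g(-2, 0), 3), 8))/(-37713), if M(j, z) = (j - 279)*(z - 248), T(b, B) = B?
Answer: -1210517/565695 ≈ -2.1399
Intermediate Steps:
F = -1 (F = 4 - 1*5 = 4 - 5 = -1)
R(D, E) = (-1 + E)**2 (R(D, E) = (E - 1)**2 = (-1 + E)**2)
M(j, z) = (-279 + j)*(-248 + z)
M(-126/1 + 48/(-90), R(T(g(-2, 0), 3), 8))/(-37713) = (69192 - 279*(-1 + 8)**2 - 248*(-126/1 + 48/(-90)) + (-126/1 + 48/(-90))*(-1 + 8)**2)/(-37713) = (69192 - 279*7**2 - 248*(-126*1 + 48*(-1/90)) + (-126*1 + 48*(-1/90))*7**2)*(-1/37713) = (69192 - 279*49 - 248*(-126 - 8/15) + (-126 - 8/15)*49)*(-1/37713) = (69192 - 13671 - 248*(-1898/15) - 1898/15*49)*(-1/37713) = (69192 - 13671 + 470704/15 - 93002/15)*(-1/37713) = (1210517/15)*(-1/37713) = -1210517/565695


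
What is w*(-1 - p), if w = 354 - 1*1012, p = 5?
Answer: 3948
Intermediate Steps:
w = -658 (w = 354 - 1012 = -658)
w*(-1 - p) = -658*(-1 - 1*5) = -658*(-1 - 5) = -658*(-6) = 3948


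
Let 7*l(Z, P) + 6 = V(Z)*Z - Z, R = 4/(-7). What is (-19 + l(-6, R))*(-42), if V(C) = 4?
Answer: 942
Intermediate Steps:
R = -4/7 (R = 4*(-⅐) = -4/7 ≈ -0.57143)
l(Z, P) = -6/7 + 3*Z/7 (l(Z, P) = -6/7 + (4*Z - Z)/7 = -6/7 + (3*Z)/7 = -6/7 + 3*Z/7)
(-19 + l(-6, R))*(-42) = (-19 + (-6/7 + (3/7)*(-6)))*(-42) = (-19 + (-6/7 - 18/7))*(-42) = (-19 - 24/7)*(-42) = -157/7*(-42) = 942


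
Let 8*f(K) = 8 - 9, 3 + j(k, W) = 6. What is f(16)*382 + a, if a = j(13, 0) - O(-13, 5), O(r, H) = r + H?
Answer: -147/4 ≈ -36.750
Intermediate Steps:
j(k, W) = 3 (j(k, W) = -3 + 6 = 3)
f(K) = -⅛ (f(K) = (8 - 9)/8 = (⅛)*(-1) = -⅛)
O(r, H) = H + r
a = 11 (a = 3 - (5 - 13) = 3 - 1*(-8) = 3 + 8 = 11)
f(16)*382 + a = -⅛*382 + 11 = -191/4 + 11 = -147/4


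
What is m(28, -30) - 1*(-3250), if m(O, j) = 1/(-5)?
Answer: 16249/5 ≈ 3249.8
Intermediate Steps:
m(O, j) = -⅕
m(28, -30) - 1*(-3250) = -⅕ - 1*(-3250) = -⅕ + 3250 = 16249/5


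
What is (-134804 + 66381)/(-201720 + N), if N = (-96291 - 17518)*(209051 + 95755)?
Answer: 68423/34689867774 ≈ 1.9724e-6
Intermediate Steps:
N = -34689666054 (N = -113809*304806 = -34689666054)
(-134804 + 66381)/(-201720 + N) = (-134804 + 66381)/(-201720 - 34689666054) = -68423/(-34689867774) = -68423*(-1/34689867774) = 68423/34689867774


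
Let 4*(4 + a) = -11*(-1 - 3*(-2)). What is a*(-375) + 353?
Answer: 28037/4 ≈ 7009.3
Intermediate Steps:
a = -71/4 (a = -4 + (-11*(-1 - 3*(-2)))/4 = -4 + (-11*(-1 + 6))/4 = -4 + (-11*5)/4 = -4 + (1/4)*(-55) = -4 - 55/4 = -71/4 ≈ -17.750)
a*(-375) + 353 = -71/4*(-375) + 353 = 26625/4 + 353 = 28037/4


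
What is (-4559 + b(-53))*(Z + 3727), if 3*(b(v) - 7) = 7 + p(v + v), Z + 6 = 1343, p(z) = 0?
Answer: -23039512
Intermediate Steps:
Z = 1337 (Z = -6 + 1343 = 1337)
b(v) = 28/3 (b(v) = 7 + (7 + 0)/3 = 7 + (⅓)*7 = 7 + 7/3 = 28/3)
(-4559 + b(-53))*(Z + 3727) = (-4559 + 28/3)*(1337 + 3727) = -13649/3*5064 = -23039512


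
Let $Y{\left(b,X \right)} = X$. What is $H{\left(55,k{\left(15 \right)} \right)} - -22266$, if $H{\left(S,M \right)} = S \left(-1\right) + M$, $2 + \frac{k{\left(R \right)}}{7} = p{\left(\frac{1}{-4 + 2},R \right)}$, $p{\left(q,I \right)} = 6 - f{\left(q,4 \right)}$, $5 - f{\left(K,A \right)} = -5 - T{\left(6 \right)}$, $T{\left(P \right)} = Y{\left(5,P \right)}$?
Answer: $22127$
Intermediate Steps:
$T{\left(P \right)} = P$
$f{\left(K,A \right)} = 16$ ($f{\left(K,A \right)} = 5 - \left(-5 - 6\right) = 5 - -11 = 5 + 11 = 16$)
$p{\left(q,I \right)} = -10$ ($p{\left(q,I \right)} = 6 - 16 = -10$)
$k{\left(R \right)} = -84$ ($k{\left(R \right)} = -14 + 7 \left(-10\right) = -14 - 70 = -84$)
$H{\left(S,M \right)} = M - S$ ($H{\left(S,M \right)} = - S + M = M - S$)
$H{\left(55,k{\left(15 \right)} \right)} - -22266 = \left(-84 - 55\right) - -22266 = \left(-84 - 55\right) + 22266 = -139 + 22266 = 22127$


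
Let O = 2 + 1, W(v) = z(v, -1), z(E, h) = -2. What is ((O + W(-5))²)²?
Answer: 1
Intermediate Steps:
W(v) = -2
O = 3
((O + W(-5))²)² = ((3 - 2)²)² = (1²)² = 1² = 1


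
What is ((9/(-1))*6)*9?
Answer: -486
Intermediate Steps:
((9/(-1))*6)*9 = ((9*(-1))*6)*9 = -9*6*9 = -54*9 = -486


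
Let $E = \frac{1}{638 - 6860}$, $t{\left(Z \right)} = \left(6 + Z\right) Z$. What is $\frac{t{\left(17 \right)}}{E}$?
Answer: $-2432802$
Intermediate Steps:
$t{\left(Z \right)} = Z \left(6 + Z\right)$
$E = - \frac{1}{6222}$ ($E = \frac{1}{-6222} = - \frac{1}{6222} \approx -0.00016072$)
$\frac{t{\left(17 \right)}}{E} = \frac{17 \left(6 + 17\right)}{- \frac{1}{6222}} = 17 \cdot 23 \left(-6222\right) = 391 \left(-6222\right) = -2432802$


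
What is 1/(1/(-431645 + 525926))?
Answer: 94281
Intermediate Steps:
1/(1/(-431645 + 525926)) = 1/(1/94281) = 94281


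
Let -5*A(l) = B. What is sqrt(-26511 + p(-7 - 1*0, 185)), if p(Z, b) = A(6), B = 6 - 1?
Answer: 4*I*sqrt(1657) ≈ 162.82*I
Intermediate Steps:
B = 5
A(l) = -1 (A(l) = -1/5*5 = -1)
p(Z, b) = -1
sqrt(-26511 + p(-7 - 1*0, 185)) = sqrt(-26511 - 1) = sqrt(-26512) = 4*I*sqrt(1657)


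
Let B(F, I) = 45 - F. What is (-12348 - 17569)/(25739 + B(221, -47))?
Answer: -29917/25563 ≈ -1.1703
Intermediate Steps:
(-12348 - 17569)/(25739 + B(221, -47)) = (-12348 - 17569)/(25739 + (45 - 1*221)) = -29917/(25739 + (45 - 221)) = -29917/(25739 - 176) = -29917/25563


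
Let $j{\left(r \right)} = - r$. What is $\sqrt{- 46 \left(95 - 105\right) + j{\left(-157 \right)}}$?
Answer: $\sqrt{617} \approx 24.839$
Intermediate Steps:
$\sqrt{- 46 \left(95 - 105\right) + j{\left(-157 \right)}} = \sqrt{- 46 \left(95 - 105\right) - -157} = \sqrt{\left(-46\right) \left(-10\right) + 157} = \sqrt{460 + 157} = \sqrt{617}$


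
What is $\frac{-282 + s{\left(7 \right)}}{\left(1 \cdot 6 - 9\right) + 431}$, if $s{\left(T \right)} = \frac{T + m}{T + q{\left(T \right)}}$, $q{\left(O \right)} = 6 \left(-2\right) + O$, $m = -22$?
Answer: $- \frac{579}{856} \approx -0.6764$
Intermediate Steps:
$q{\left(O \right)} = -12 + O$
$s{\left(T \right)} = \frac{-22 + T}{-12 + 2 T}$ ($s{\left(T \right)} = \frac{T - 22}{T + \left(-12 + T\right)} = \frac{-22 + T}{-12 + 2 T}$)
$\frac{-282 + s{\left(7 \right)}}{\left(1 \cdot 6 - 9\right) + 431} = \frac{-282 + \frac{-22 + 7}{2 \left(-6 + 7\right)}}{\left(1 \cdot 6 - 9\right) + 431} = \frac{-282 + \frac{1}{2} \cdot 1^{-1} \left(-15\right)}{\left(6 - 9\right) + 431} = \frac{-282 + \frac{1}{2} \cdot 1 \left(-15\right)}{-3 + 431} = \frac{-282 - \frac{15}{2}}{428} = \left(- \frac{579}{2}\right) \frac{1}{428} = - \frac{579}{856}$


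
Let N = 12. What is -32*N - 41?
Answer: -425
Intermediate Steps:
-32*N - 41 = -32*12 - 41 = -384 - 41 = -425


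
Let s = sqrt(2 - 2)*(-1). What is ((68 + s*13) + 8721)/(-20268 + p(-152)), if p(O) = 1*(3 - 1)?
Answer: -8789/20266 ≈ -0.43368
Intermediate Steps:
p(O) = 2 (p(O) = 1*2 = 2)
s = 0 (s = sqrt(0)*(-1) = 0*(-1) = 0)
((68 + s*13) + 8721)/(-20268 + p(-152)) = ((68 + 0*13) + 8721)/(-20268 + 2) = ((68 + 0) + 8721)/(-20266) = (68 + 8721)*(-1/20266) = 8789*(-1/20266) = -8789/20266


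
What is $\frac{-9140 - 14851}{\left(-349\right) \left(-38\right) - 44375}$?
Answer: $\frac{7997}{10371} \approx 0.77109$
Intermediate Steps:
$\frac{-9140 - 14851}{\left(-349\right) \left(-38\right) - 44375} = - \frac{23991}{13262 - 44375} = - \frac{23991}{-31113} = \left(-23991\right) \left(- \frac{1}{31113}\right) = \frac{7997}{10371}$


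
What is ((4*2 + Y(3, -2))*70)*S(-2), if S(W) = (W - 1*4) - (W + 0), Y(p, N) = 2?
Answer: -2800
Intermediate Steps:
S(W) = -4 (S(W) = (W - 4) - W = (-4 + W) - W = -4)
((4*2 + Y(3, -2))*70)*S(-2) = ((4*2 + 2)*70)*(-4) = ((8 + 2)*70)*(-4) = (10*70)*(-4) = 700*(-4) = -2800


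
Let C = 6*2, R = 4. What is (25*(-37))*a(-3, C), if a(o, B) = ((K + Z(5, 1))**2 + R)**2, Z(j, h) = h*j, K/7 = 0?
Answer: -777925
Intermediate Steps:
K = 0 (K = 7*0 = 0)
C = 12
a(o, B) = 841 (a(o, B) = ((0 + 1*5)**2 + 4)**2 = ((0 + 5)**2 + 4)**2 = (5**2 + 4)**2 = (25 + 4)**2 = 29**2 = 841)
(25*(-37))*a(-3, C) = (25*(-37))*841 = -925*841 = -777925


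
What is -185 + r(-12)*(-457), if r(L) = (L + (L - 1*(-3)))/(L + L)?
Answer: -4679/8 ≈ -584.88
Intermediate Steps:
r(L) = (3 + 2*L)/(2*L) (r(L) = (L + (L + 3))/((2*L)) = (L + (3 + L))*(1/(2*L)) = (3 + 2*L)*(1/(2*L)) = (3 + 2*L)/(2*L))
-185 + r(-12)*(-457) = -185 + ((3/2 - 12)/(-12))*(-457) = -185 - 1/12*(-21/2)*(-457) = -185 + (7/8)*(-457) = -185 - 3199/8 = -4679/8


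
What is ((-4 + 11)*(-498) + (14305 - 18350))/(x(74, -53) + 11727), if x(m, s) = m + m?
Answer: -7531/11875 ≈ -0.63419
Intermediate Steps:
x(m, s) = 2*m
((-4 + 11)*(-498) + (14305 - 18350))/(x(74, -53) + 11727) = ((-4 + 11)*(-498) + (14305 - 18350))/(2*74 + 11727) = (7*(-498) - 4045)/(148 + 11727) = (-3486 - 4045)/11875 = -7531*1/11875 = -7531/11875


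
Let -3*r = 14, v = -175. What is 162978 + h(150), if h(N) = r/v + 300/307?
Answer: 3752591564/23025 ≈ 1.6298e+5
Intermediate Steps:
r = -14/3 (r = -1/3*14 = -14/3 ≈ -4.6667)
h(N) = 23114/23025 (h(N) = -14/3/(-175) + 300/307 = -14/3*(-1/175) + 300*(1/307) = 2/75 + 300/307 = 23114/23025)
162978 + h(150) = 162978 + 23114/23025 = 3752591564/23025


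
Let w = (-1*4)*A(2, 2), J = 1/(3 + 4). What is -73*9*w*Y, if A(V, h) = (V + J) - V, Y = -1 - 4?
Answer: -13140/7 ≈ -1877.1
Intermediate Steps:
Y = -5
J = ⅐ (J = 1/7 = ⅐ ≈ 0.14286)
A(V, h) = ⅐ (A(V, h) = (V + ⅐) - V = (⅐ + V) - V = ⅐)
w = -4/7 (w = -1*4*(⅐) = -4*⅐ = -4/7 ≈ -0.57143)
-73*9*w*Y = -73*9*(-4/7)*(-5) = -(-2628)*(-5)/7 = -73*180/7 = -13140/7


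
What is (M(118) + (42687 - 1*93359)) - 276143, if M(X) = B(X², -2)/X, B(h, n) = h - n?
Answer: -19275122/59 ≈ -3.2670e+5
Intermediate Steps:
M(X) = (2 + X²)/X (M(X) = (X² - 1*(-2))/X = (X² + 2)/X = (2 + X²)/X)
(M(118) + (42687 - 1*93359)) - 276143 = ((118 + 2/118) + (42687 - 1*93359)) - 276143 = ((118 + 2*(1/118)) + (42687 - 93359)) - 276143 = ((118 + 1/59) - 50672) - 276143 = (6963/59 - 50672) - 276143 = -2982685/59 - 276143 = -19275122/59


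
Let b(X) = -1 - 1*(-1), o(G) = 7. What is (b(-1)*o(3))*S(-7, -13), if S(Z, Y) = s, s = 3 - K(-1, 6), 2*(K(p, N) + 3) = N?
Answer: 0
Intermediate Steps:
K(p, N) = -3 + N/2
s = 3 (s = 3 - (-3 + (½)*6) = 3 - (-3 + 3) = 3 - 1*0 = 3 + 0 = 3)
S(Z, Y) = 3
b(X) = 0 (b(X) = -1 + 1 = 0)
(b(-1)*o(3))*S(-7, -13) = (0*7)*3 = 0*3 = 0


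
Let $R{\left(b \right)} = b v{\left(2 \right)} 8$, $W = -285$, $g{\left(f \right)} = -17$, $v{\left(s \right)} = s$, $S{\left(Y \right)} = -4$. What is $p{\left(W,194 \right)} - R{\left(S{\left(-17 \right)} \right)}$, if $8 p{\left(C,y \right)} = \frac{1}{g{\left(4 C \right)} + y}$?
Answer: $\frac{90625}{1416} \approx 64.001$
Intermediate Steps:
$p{\left(C,y \right)} = \frac{1}{8 \left(-17 + y\right)}$
$R{\left(b \right)} = 16 b$ ($R{\left(b \right)} = b 2 \cdot 8 = 2 b 8 = 16 b$)
$p{\left(W,194 \right)} - R{\left(S{\left(-17 \right)} \right)} = \frac{1}{8 \left(-17 + 194\right)} - 16 \left(-4\right) = \frac{1}{8 \cdot 177} - -64 = \frac{1}{8} \cdot \frac{1}{177} + 64 = \frac{1}{1416} + 64 = \frac{90625}{1416}$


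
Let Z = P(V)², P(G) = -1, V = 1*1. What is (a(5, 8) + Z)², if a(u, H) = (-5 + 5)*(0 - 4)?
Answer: 1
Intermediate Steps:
V = 1
a(u, H) = 0 (a(u, H) = 0*(-4) = 0)
Z = 1 (Z = (-1)² = 1)
(a(5, 8) + Z)² = (0 + 1)² = 1² = 1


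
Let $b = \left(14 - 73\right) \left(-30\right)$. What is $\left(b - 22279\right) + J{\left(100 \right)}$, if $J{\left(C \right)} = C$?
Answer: $-20409$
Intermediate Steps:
$b = 1770$ ($b = \left(-59\right) \left(-30\right) = 1770$)
$\left(b - 22279\right) + J{\left(100 \right)} = \left(1770 - 22279\right) + 100 = -20509 + 100 = -20409$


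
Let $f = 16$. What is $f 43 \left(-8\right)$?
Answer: $-5504$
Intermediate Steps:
$f 43 \left(-8\right) = 16 \cdot 43 \left(-8\right) = 688 \left(-8\right) = -5504$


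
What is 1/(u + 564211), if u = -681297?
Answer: -1/117086 ≈ -8.5407e-6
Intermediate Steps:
1/(u + 564211) = 1/(-681297 + 564211) = 1/(-117086) = -1/117086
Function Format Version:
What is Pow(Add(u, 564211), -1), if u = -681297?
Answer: Rational(-1, 117086) ≈ -8.5407e-6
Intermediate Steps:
Pow(Add(u, 564211), -1) = Pow(Add(-681297, 564211), -1) = Pow(-117086, -1) = Rational(-1, 117086)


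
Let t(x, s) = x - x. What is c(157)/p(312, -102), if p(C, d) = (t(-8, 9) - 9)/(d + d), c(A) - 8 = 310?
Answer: 7208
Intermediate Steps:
t(x, s) = 0
c(A) = 318 (c(A) = 8 + 310 = 318)
p(C, d) = -9/(2*d) (p(C, d) = (0 - 9)/(d + d) = -9*1/(2*d) = -9/(2*d))
c(157)/p(312, -102) = 318/((-9/2/(-102))) = 318/((-9/2*(-1/102))) = 318/(3/68) = 318*(68/3) = 7208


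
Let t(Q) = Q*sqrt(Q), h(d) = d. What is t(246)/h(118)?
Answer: 123*sqrt(246)/59 ≈ 32.698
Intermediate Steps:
t(Q) = Q**(3/2)
t(246)/h(118) = 246**(3/2)/118 = (246*sqrt(246))*(1/118) = 123*sqrt(246)/59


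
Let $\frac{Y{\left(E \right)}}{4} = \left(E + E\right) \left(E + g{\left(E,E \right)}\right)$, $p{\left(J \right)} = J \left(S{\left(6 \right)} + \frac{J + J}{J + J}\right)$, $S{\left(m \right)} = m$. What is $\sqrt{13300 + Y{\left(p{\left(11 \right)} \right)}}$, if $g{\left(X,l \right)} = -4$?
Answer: $2 \sqrt{14567} \approx 241.39$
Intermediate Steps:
$p{\left(J \right)} = 7 J$ ($p{\left(J \right)} = J \left(6 + \frac{J + J}{J + J}\right) = J \left(6 + \frac{2 J}{2 J}\right) = J \left(6 + 2 J \frac{1}{2 J}\right) = J \left(6 + 1\right) = J 7 = 7 J$)
$Y{\left(E \right)} = 8 E \left(-4 + E\right)$ ($Y{\left(E \right)} = 4 \left(E + E\right) \left(E - 4\right) = 4 \cdot 2 E \left(-4 + E\right) = 8 E \left(-4 + E\right)$)
$\sqrt{13300 + Y{\left(p{\left(11 \right)} \right)}} = \sqrt{13300 + 8 \cdot 7 \cdot 11 \left(-4 + 7 \cdot 11\right)} = \sqrt{13300 + 8 \cdot 77 \left(-4 + 77\right)} = \sqrt{13300 + 8 \cdot 77 \cdot 73} = \sqrt{13300 + 44968} = \sqrt{58268} = 2 \sqrt{14567}$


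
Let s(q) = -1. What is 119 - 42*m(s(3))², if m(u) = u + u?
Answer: -49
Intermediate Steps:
m(u) = 2*u
119 - 42*m(s(3))² = 119 - 42*(2*(-1))² = 119 - 42*(-2)² = 119 - 42*4 = 119 - 168 = -49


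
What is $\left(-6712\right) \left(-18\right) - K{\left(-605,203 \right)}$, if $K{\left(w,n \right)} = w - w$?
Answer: $120816$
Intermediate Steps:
$K{\left(w,n \right)} = 0$
$\left(-6712\right) \left(-18\right) - K{\left(-605,203 \right)} = \left(-6712\right) \left(-18\right) - 0 = 120816 + 0 = 120816$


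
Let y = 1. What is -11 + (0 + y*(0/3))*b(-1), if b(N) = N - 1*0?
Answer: -11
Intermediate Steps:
b(N) = N (b(N) = N + 0 = N)
-11 + (0 + y*(0/3))*b(-1) = -11 + (0 + 1*(0/3))*(-1) = -11 + (0 + 1*(0*(⅓)))*(-1) = -11 + (0 + 1*0)*(-1) = -11 + (0 + 0)*(-1) = -11 + 0*(-1) = -11 + 0 = -11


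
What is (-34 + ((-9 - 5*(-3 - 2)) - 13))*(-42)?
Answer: 1302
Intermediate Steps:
(-34 + ((-9 - 5*(-3 - 2)) - 13))*(-42) = (-34 + ((-9 - 5*(-5)) - 13))*(-42) = (-34 + ((-9 + 25) - 13))*(-42) = (-34 + (16 - 13))*(-42) = (-34 + 3)*(-42) = -31*(-42) = 1302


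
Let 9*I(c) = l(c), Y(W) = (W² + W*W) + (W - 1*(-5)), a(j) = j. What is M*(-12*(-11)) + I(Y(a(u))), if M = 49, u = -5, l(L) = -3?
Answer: 19403/3 ≈ 6467.7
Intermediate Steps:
Y(W) = 5 + W + 2*W² (Y(W) = (W² + W²) + (W + 5) = 2*W² + (5 + W) = 5 + W + 2*W²)
I(c) = -⅓ (I(c) = (⅑)*(-3) = -⅓)
M*(-12*(-11)) + I(Y(a(u))) = 49*(-12*(-11)) - ⅓ = 49*132 - ⅓ = 6468 - ⅓ = 19403/3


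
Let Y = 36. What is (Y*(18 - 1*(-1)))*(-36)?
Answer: -24624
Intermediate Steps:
(Y*(18 - 1*(-1)))*(-36) = (36*(18 - 1*(-1)))*(-36) = (36*(18 + 1))*(-36) = (36*19)*(-36) = 684*(-36) = -24624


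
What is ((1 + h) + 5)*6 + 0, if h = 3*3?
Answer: 90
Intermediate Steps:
h = 9
((1 + h) + 5)*6 + 0 = ((1 + 9) + 5)*6 + 0 = (10 + 5)*6 + 0 = 15*6 + 0 = 90 + 0 = 90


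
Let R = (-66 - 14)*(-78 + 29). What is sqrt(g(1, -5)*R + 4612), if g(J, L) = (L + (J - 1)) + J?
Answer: 2*I*sqrt(2767) ≈ 105.2*I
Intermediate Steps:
g(J, L) = -1 + L + 2*J (g(J, L) = (L + (-1 + J)) + J = (-1 + J + L) + J = -1 + L + 2*J)
R = 3920 (R = -80*(-49) = 3920)
sqrt(g(1, -5)*R + 4612) = sqrt((-1 - 5 + 2*1)*3920 + 4612) = sqrt((-1 - 5 + 2)*3920 + 4612) = sqrt(-4*3920 + 4612) = sqrt(-15680 + 4612) = sqrt(-11068) = 2*I*sqrt(2767)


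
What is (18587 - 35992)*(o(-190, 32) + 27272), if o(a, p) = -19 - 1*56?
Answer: -473363785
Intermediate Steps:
o(a, p) = -75 (o(a, p) = -19 - 56 = -75)
(18587 - 35992)*(o(-190, 32) + 27272) = (18587 - 35992)*(-75 + 27272) = -17405*27197 = -473363785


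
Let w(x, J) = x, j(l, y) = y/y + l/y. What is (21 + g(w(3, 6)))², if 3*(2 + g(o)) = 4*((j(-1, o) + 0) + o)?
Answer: 46225/81 ≈ 570.68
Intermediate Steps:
j(l, y) = 1 + l/y
g(o) = -2 + 4*o/3 + 4*(-1 + o)/(3*o) (g(o) = -2 + (4*(((-1 + o)/o + 0) + o))/3 = -2 + (4*((-1 + o)/o + o))/3 = -2 + (4*(o + (-1 + o)/o))/3 = -2 + (4*o + 4*(-1 + o)/o)/3 = -2 + (4*o/3 + 4*(-1 + o)/(3*o)) = -2 + 4*o/3 + 4*(-1 + o)/(3*o))
(21 + g(w(3, 6)))² = (21 + (⅔)*(-2 - 1*3 + 2*3²)/3)² = (21 + (⅔)*(⅓)*(-2 - 3 + 2*9))² = (21 + (⅔)*(⅓)*(-2 - 3 + 18))² = (21 + (⅔)*(⅓)*13)² = (21 + 26/9)² = (215/9)² = 46225/81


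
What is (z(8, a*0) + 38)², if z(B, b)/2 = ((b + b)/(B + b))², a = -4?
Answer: 1444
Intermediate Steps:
z(B, b) = 8*b²/(B + b)² (z(B, b) = 2*((b + b)/(B + b))² = 2*((2*b)/(B + b))² = 2*(2*b/(B + b))² = 2*(4*b²/(B + b)²) = 8*b²/(B + b)²)
(z(8, a*0) + 38)² = (8*(-4*0)²/(8 - 4*0)² + 38)² = (8*0²/(8 + 0)² + 38)² = (8*0/8² + 38)² = (8*0*(1/64) + 38)² = (0 + 38)² = 38² = 1444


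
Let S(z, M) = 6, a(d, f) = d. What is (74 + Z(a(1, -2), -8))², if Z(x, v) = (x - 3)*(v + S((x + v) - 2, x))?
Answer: 6084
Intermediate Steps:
Z(x, v) = (-3 + x)*(6 + v) (Z(x, v) = (x - 3)*(v + 6) = (-3 + x)*(6 + v))
(74 + Z(a(1, -2), -8))² = (74 + (-18 - 3*(-8) + 6*1 - 8*1))² = (74 + (-18 + 24 + 6 - 8))² = (74 + 4)² = 78² = 6084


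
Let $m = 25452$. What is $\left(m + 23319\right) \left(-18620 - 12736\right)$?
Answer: $-1529263476$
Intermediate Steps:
$\left(m + 23319\right) \left(-18620 - 12736\right) = \left(25452 + 23319\right) \left(-18620 - 12736\right) = 48771 \left(-31356\right) = -1529263476$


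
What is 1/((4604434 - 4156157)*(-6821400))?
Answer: -1/3057876727800 ≈ -3.2702e-13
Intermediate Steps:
1/((4604434 - 4156157)*(-6821400)) = -1/6821400/448277 = (1/448277)*(-1/6821400) = -1/3057876727800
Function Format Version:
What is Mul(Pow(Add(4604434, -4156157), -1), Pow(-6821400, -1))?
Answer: Rational(-1, 3057876727800) ≈ -3.2702e-13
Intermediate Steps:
Mul(Pow(Add(4604434, -4156157), -1), Pow(-6821400, -1)) = Mul(Pow(448277, -1), Rational(-1, 6821400)) = Mul(Rational(1, 448277), Rational(-1, 6821400)) = Rational(-1, 3057876727800)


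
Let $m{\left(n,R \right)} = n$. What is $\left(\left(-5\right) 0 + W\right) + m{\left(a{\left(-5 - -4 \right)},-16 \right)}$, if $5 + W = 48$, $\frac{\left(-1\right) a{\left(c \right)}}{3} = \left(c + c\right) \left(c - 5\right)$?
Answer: $7$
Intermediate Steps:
$a{\left(c \right)} = - 6 c \left(-5 + c\right)$ ($a{\left(c \right)} = - 3 \left(c + c\right) \left(c - 5\right) = - 3 \cdot 2 c \left(-5 + c\right) = - 6 c \left(-5 + c\right)$)
$W = 43$ ($W = -5 + 48 = 43$)
$\left(\left(-5\right) 0 + W\right) + m{\left(a{\left(-5 - -4 \right)},-16 \right)} = \left(\left(-5\right) 0 + 43\right) + 6 \left(-5 - -4\right) \left(5 - \left(-5 - -4\right)\right) = \left(0 + 43\right) + 6 \left(-5 + 4\right) \left(5 - \left(-5 + 4\right)\right) = 43 + 6 \left(-1\right) \left(5 - -1\right) = 43 + 6 \left(-1\right) \left(5 + 1\right) = 43 + 6 \left(-1\right) 6 = 43 - 36 = 7$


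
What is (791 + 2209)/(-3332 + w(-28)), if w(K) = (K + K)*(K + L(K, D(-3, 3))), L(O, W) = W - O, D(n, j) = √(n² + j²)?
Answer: -12750/14089 + 4500*√2/98623 ≈ -0.84043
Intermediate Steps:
D(n, j) = √(j² + n²)
w(K) = 6*K*√2 (w(K) = (K + K)*(K + (√(3² + (-3)²) - K)) = (2*K)*(K + (√(9 + 9) - K)) = (2*K)*(K + (√18 - K)) = (2*K)*(K + (3*√2 - K)) = (2*K)*(K + (-K + 3*√2)) = (2*K)*(3*√2) = 6*K*√2)
(791 + 2209)/(-3332 + w(-28)) = (791 + 2209)/(-3332 + 6*(-28)*√2) = 3000/(-3332 - 168*√2)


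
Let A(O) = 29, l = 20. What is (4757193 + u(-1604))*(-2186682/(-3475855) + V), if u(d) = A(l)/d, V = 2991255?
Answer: 79336002395216410904901/5575271420 ≈ 1.4230e+13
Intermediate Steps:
u(d) = 29/d
(4757193 + u(-1604))*(-2186682/(-3475855) + V) = (4757193 + 29/(-1604))*(-2186682/(-3475855) + 2991255) = (4757193 + 29*(-1/1604))*(-2186682*(-1/3475855) + 2991255) = (4757193 - 29/1604)*(2186682/3475855 + 2991255) = (7630537543/1604)*(10397170834707/3475855) = 79336002395216410904901/5575271420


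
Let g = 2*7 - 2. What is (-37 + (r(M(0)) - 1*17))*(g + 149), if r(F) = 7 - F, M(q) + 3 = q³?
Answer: -7084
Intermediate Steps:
M(q) = -3 + q³
g = 12 (g = 14 - 2 = 12)
(-37 + (r(M(0)) - 1*17))*(g + 149) = (-37 + ((7 - (-3 + 0³)) - 1*17))*(12 + 149) = (-37 + ((7 - (-3 + 0)) - 17))*161 = (-37 + ((7 - 1*(-3)) - 17))*161 = (-37 + ((7 + 3) - 17))*161 = (-37 + (10 - 17))*161 = (-37 - 7)*161 = -44*161 = -7084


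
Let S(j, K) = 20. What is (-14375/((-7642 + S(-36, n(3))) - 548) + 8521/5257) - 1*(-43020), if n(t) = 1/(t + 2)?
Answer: 369568169949/8589938 ≈ 43023.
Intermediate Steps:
n(t) = 1/(2 + t)
(-14375/((-7642 + S(-36, n(3))) - 548) + 8521/5257) - 1*(-43020) = (-14375/((-7642 + 20) - 548) + 8521/5257) - 1*(-43020) = (-14375/(-7622 - 548) + 8521*(1/5257)) + 43020 = (-14375/(-8170) + 8521/5257) + 43020 = (-14375*(-1/8170) + 8521/5257) + 43020 = (2875/1634 + 8521/5257) + 43020 = 29037189/8589938 + 43020 = 369568169949/8589938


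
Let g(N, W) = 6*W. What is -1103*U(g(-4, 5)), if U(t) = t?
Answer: -33090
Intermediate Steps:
-1103*U(g(-4, 5)) = -6618*5 = -1103*30 = -33090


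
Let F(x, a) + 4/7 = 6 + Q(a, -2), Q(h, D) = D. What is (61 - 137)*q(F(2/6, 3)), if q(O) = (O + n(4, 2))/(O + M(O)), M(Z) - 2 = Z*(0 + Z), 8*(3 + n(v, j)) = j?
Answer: -2527/842 ≈ -3.0012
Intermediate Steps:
n(v, j) = -3 + j/8
M(Z) = 2 + Z**2 (M(Z) = 2 + Z*(0 + Z) = 2 + Z*Z = 2 + Z**2)
F(x, a) = 24/7 (F(x, a) = -4/7 + (6 - 2) = -4/7 + 4 = 24/7)
q(O) = (-11/4 + O)/(2 + O + O**2) (q(O) = (O + (-3 + (1/8)*2))/(O + (2 + O**2)) = (O + (-3 + 1/4))/(2 + O + O**2) = (O - 11/4)/(2 + O + O**2) = (-11/4 + O)/(2 + O + O**2))
(61 - 137)*q(F(2/6, 3)) = (61 - 137)*((-11/4 + 24/7)/(2 + 24/7 + (24/7)**2)) = -76*19/((2 + 24/7 + 576/49)*28) = -76*19/(842/49*28) = -1862*19/(421*28) = -76*133/3368 = -2527/842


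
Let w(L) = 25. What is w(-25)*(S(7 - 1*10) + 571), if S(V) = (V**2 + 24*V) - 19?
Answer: 12225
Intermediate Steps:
S(V) = -19 + V**2 + 24*V
w(-25)*(S(7 - 1*10) + 571) = 25*((-19 + (7 - 1*10)**2 + 24*(7 - 1*10)) + 571) = 25*((-19 + (7 - 10)**2 + 24*(7 - 10)) + 571) = 25*((-19 + (-3)**2 + 24*(-3)) + 571) = 25*((-19 + 9 - 72) + 571) = 25*(-82 + 571) = 25*489 = 12225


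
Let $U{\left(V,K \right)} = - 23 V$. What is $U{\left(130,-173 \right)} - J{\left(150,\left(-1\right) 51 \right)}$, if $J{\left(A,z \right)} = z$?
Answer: $-2939$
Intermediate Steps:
$U{\left(130,-173 \right)} - J{\left(150,\left(-1\right) 51 \right)} = \left(-23\right) 130 - \left(-1\right) 51 = -2990 - -51 = -2990 + 51 = -2939$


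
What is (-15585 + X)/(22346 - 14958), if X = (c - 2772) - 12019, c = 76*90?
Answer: -5884/1847 ≈ -3.1857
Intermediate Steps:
c = 6840
X = -7951 (X = (6840 - 2772) - 12019 = 4068 - 12019 = -7951)
(-15585 + X)/(22346 - 14958) = (-15585 - 7951)/(22346 - 14958) = -23536/7388 = -23536*1/7388 = -5884/1847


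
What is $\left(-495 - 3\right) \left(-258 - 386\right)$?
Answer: $320712$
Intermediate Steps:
$\left(-495 - 3\right) \left(-258 - 386\right) = \left(-498\right) \left(-644\right) = 320712$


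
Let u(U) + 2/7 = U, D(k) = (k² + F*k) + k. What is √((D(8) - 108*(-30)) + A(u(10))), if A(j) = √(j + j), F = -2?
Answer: √(161504 + 14*√238)/7 ≈ 57.449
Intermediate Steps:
D(k) = k² - k (D(k) = (k² - 2*k) + k = k² - k)
u(U) = -2/7 + U
A(j) = √2*√j (A(j) = √(2*j) = √2*√j)
√((D(8) - 108*(-30)) + A(u(10))) = √((8*(-1 + 8) - 108*(-30)) + √2*√(-2/7 + 10)) = √((8*7 + 3240) + √2*√(68/7)) = √((56 + 3240) + √2*(2*√119/7)) = √(3296 + 2*√238/7)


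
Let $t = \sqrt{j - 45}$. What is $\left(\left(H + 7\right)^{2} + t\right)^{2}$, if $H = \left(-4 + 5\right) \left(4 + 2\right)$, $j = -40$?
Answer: $\left(169 + i \sqrt{85}\right)^{2} \approx 28476.0 + 3116.2 i$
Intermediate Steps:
$H = 6$ ($H = 1 \cdot 6 = 6$)
$t = i \sqrt{85}$ ($t = \sqrt{-40 - 45} = \sqrt{-85} = i \sqrt{85} \approx 9.2195 i$)
$\left(\left(H + 7\right)^{2} + t\right)^{2} = \left(\left(6 + 7\right)^{2} + i \sqrt{85}\right)^{2} = \left(13^{2} + i \sqrt{85}\right)^{2} = \left(169 + i \sqrt{85}\right)^{2}$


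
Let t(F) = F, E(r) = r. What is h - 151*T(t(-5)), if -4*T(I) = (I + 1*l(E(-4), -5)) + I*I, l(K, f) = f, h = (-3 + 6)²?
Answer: 2301/4 ≈ 575.25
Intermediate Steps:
h = 9 (h = 3² = 9)
T(I) = 5/4 - I/4 - I²/4 (T(I) = -((I + 1*(-5)) + I*I)/4 = -((I - 5) + I²)/4 = -((-5 + I) + I²)/4 = -(-5 + I + I²)/4 = 5/4 - I/4 - I²/4)
h - 151*T(t(-5)) = 9 - 151*(5/4 - ¼*(-5) - ¼*(-5)²) = 9 - 151*(5/4 + 5/4 - ¼*25) = 9 - 151*(5/4 + 5/4 - 25/4) = 9 - 151*(-15/4) = 9 + 2265/4 = 2301/4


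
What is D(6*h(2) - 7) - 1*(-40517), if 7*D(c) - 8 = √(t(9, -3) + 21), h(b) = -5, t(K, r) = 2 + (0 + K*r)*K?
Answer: 283627/7 + 2*I*√55/7 ≈ 40518.0 + 2.1189*I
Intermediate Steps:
t(K, r) = 2 + r*K² (t(K, r) = 2 + (K*r)*K = 2 + r*K²)
D(c) = 8/7 + 2*I*√55/7 (D(c) = 8/7 + √((2 - 3*9²) + 21)/7 = 8/7 + √((2 - 3*81) + 21)/7 = 8/7 + √((2 - 243) + 21)/7 = 8/7 + √(-241 + 21)/7 = 8/7 + √(-220)/7 = 8/7 + (2*I*√55)/7 = 8/7 + 2*I*√55/7)
D(6*h(2) - 7) - 1*(-40517) = (8/7 + 2*I*√55/7) - 1*(-40517) = (8/7 + 2*I*√55/7) + 40517 = 283627/7 + 2*I*√55/7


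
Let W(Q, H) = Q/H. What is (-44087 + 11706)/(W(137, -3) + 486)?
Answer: -97143/1321 ≈ -73.537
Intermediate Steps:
(-44087 + 11706)/(W(137, -3) + 486) = (-44087 + 11706)/(137/(-3) + 486) = -32381/(137*(-⅓) + 486) = -32381/(-137/3 + 486) = -32381/1321/3 = -32381*3/1321 = -97143/1321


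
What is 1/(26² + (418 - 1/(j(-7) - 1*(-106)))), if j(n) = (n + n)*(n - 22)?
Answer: 512/560127 ≈ 0.00091408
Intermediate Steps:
j(n) = 2*n*(-22 + n) (j(n) = (2*n)*(-22 + n) = 2*n*(-22 + n))
1/(26² + (418 - 1/(j(-7) - 1*(-106)))) = 1/(26² + (418 - 1/(2*(-7)*(-22 - 7) - 1*(-106)))) = 1/(676 + (418 - 1/(2*(-7)*(-29) + 106))) = 1/(676 + (418 - 1/(406 + 106))) = 1/(676 + (418 - 1/512)) = 1/(676 + 214015/512) = 1/(560127/512) = 512/560127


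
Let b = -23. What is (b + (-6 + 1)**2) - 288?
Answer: -286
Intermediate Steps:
(b + (-6 + 1)**2) - 288 = (-23 + (-6 + 1)**2) - 288 = (-23 + (-5)**2) - 288 = (-23 + 25) - 288 = 2 - 288 = -286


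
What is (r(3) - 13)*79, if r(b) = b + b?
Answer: -553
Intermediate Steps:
r(b) = 2*b
(r(3) - 13)*79 = (2*3 - 13)*79 = (6 - 13)*79 = -7*79 = -553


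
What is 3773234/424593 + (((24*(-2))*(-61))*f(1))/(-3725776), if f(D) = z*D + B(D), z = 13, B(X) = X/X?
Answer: 877551235208/98871150573 ≈ 8.8757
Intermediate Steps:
B(X) = 1
f(D) = 1 + 13*D (f(D) = 13*D + 1 = 1 + 13*D)
3773234/424593 + (((24*(-2))*(-61))*f(1))/(-3725776) = 3773234/424593 + (((24*(-2))*(-61))*(1 + 13*1))/(-3725776) = 3773234*(1/424593) + ((-48*(-61))*(1 + 13))*(-1/3725776) = 3773234/424593 + (2928*14)*(-1/3725776) = 3773234/424593 + 40992*(-1/3725776) = 3773234/424593 - 2562/232861 = 877551235208/98871150573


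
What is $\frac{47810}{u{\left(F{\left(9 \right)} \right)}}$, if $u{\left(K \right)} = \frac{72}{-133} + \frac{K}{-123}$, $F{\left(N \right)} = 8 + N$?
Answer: $- \frac{782123790}{11117} \approx -70354.0$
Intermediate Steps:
$u{\left(K \right)} = - \frac{72}{133} - \frac{K}{123}$ ($u{\left(K \right)} = 72 \left(- \frac{1}{133}\right) + K \left(- \frac{1}{123}\right) = - \frac{72}{133} - \frac{K}{123}$)
$\frac{47810}{u{\left(F{\left(9 \right)} \right)}} = \frac{47810}{- \frac{72}{133} - \frac{8 + 9}{123}} = \frac{47810}{- \frac{72}{133} - \frac{17}{123}} = \frac{47810}{- \frac{11117}{16359}} = 47810 \left(- \frac{16359}{11117}\right) = - \frac{782123790}{11117}$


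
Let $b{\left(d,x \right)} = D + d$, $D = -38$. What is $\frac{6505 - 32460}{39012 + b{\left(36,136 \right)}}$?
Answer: $- \frac{5191}{7802} \approx -0.66534$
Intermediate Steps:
$b{\left(d,x \right)} = -38 + d$
$\frac{6505 - 32460}{39012 + b{\left(36,136 \right)}} = \frac{6505 - 32460}{39012 + \left(-38 + 36\right)} = - \frac{25955}{39012 - 2} = - \frac{25955}{39010} = \left(-25955\right) \frac{1}{39010} = - \frac{5191}{7802}$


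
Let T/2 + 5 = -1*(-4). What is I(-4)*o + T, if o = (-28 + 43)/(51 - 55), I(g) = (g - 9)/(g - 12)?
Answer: -323/64 ≈ -5.0469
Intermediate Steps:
I(g) = (-9 + g)/(-12 + g)
o = -15/4 (o = 15/(-4) = 15*(-¼) = -15/4 ≈ -3.7500)
T = -2 (T = -10 + 2*(-1*(-4)) = -10 + 2*4 = -10 + 8 = -2)
I(-4)*o + T = ((-9 - 4)/(-12 - 4))*(-15/4) - 2 = (-13/(-16))*(-15/4) - 2 = -1/16*(-13)*(-15/4) - 2 = (13/16)*(-15/4) - 2 = -195/64 - 2 = -323/64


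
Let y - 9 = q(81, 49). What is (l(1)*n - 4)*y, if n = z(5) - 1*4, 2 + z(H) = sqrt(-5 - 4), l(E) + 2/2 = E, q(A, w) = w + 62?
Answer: -480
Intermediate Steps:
q(A, w) = 62 + w
l(E) = -1 + E
y = 120 (y = 9 + (62 + 49) = 9 + 111 = 120)
z(H) = -2 + 3*I (z(H) = -2 + sqrt(-5 - 4) = -2 + sqrt(-9) = -2 + 3*I)
n = -6 + 3*I (n = (-2 + 3*I) - 1*4 = (-2 + 3*I) - 4 = -6 + 3*I ≈ -6.0 + 3.0*I)
(l(1)*n - 4)*y = ((-1 + 1)*(-6 + 3*I) - 4)*120 = (0*(-6 + 3*I) - 4)*120 = (0 - 4)*120 = -4*120 = -480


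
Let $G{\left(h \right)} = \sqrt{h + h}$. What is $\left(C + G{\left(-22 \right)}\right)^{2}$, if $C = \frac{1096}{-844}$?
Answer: $- \frac{1883848}{44521} - \frac{1096 i \sqrt{11}}{211} \approx -42.314 - 17.228 i$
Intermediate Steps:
$C = - \frac{274}{211}$ ($C = 1096 \left(- \frac{1}{844}\right) = - \frac{274}{211} \approx -1.2986$)
$G{\left(h \right)} = \sqrt{2} \sqrt{h}$ ($G{\left(h \right)} = \sqrt{2 h} = \sqrt{2} \sqrt{h}$)
$\left(C + G{\left(-22 \right)}\right)^{2} = \left(- \frac{274}{211} + \sqrt{2} \sqrt{-22}\right)^{2} = \left(- \frac{274}{211} + \sqrt{2} i \sqrt{22}\right)^{2} = \left(- \frac{274}{211} + 2 i \sqrt{11}\right)^{2}$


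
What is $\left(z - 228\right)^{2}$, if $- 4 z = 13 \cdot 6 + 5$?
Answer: $\frac{990025}{16} \approx 61877.0$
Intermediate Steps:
$z = - \frac{83}{4}$ ($z = - \frac{13 \cdot 6 + 5}{4} = - \frac{78 + 5}{4} = \left(- \frac{1}{4}\right) 83 = - \frac{83}{4} \approx -20.75$)
$\left(z - 228\right)^{2} = \left(- \frac{83}{4} - 228\right)^{2} = \left(- \frac{995}{4}\right)^{2} = \frac{990025}{16}$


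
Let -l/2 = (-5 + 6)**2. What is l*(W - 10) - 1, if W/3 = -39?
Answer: 253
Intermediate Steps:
W = -117 (W = 3*(-39) = -117)
l = -2 (l = -2*(-5 + 6)**2 = -2*1**2 = -2*1 = -2)
l*(W - 10) - 1 = -2*(-117 - 10) - 1 = -2*(-127) - 1 = 254 - 1 = 253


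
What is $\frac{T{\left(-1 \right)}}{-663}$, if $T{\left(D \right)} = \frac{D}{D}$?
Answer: $- \frac{1}{663} \approx -0.0015083$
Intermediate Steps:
$T{\left(D \right)} = 1$
$\frac{T{\left(-1 \right)}}{-663} = 1 \frac{1}{-663} = 1 \left(- \frac{1}{663}\right) = - \frac{1}{663}$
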